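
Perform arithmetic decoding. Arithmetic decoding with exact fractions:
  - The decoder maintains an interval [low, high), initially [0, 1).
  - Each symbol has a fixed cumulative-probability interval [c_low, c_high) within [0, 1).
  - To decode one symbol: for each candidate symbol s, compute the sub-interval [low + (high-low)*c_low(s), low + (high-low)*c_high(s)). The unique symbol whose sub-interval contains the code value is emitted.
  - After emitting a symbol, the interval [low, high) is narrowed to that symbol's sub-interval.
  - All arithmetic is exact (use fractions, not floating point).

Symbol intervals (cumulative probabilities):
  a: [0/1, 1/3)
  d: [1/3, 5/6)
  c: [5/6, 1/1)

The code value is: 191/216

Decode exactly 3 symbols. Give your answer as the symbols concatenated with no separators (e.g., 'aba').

Answer: cac

Derivation:
Step 1: interval [0/1, 1/1), width = 1/1 - 0/1 = 1/1
  'a': [0/1 + 1/1*0/1, 0/1 + 1/1*1/3) = [0/1, 1/3)
  'd': [0/1 + 1/1*1/3, 0/1 + 1/1*5/6) = [1/3, 5/6)
  'c': [0/1 + 1/1*5/6, 0/1 + 1/1*1/1) = [5/6, 1/1) <- contains code 191/216
  emit 'c', narrow to [5/6, 1/1)
Step 2: interval [5/6, 1/1), width = 1/1 - 5/6 = 1/6
  'a': [5/6 + 1/6*0/1, 5/6 + 1/6*1/3) = [5/6, 8/9) <- contains code 191/216
  'd': [5/6 + 1/6*1/3, 5/6 + 1/6*5/6) = [8/9, 35/36)
  'c': [5/6 + 1/6*5/6, 5/6 + 1/6*1/1) = [35/36, 1/1)
  emit 'a', narrow to [5/6, 8/9)
Step 3: interval [5/6, 8/9), width = 8/9 - 5/6 = 1/18
  'a': [5/6 + 1/18*0/1, 5/6 + 1/18*1/3) = [5/6, 23/27)
  'd': [5/6 + 1/18*1/3, 5/6 + 1/18*5/6) = [23/27, 95/108)
  'c': [5/6 + 1/18*5/6, 5/6 + 1/18*1/1) = [95/108, 8/9) <- contains code 191/216
  emit 'c', narrow to [95/108, 8/9)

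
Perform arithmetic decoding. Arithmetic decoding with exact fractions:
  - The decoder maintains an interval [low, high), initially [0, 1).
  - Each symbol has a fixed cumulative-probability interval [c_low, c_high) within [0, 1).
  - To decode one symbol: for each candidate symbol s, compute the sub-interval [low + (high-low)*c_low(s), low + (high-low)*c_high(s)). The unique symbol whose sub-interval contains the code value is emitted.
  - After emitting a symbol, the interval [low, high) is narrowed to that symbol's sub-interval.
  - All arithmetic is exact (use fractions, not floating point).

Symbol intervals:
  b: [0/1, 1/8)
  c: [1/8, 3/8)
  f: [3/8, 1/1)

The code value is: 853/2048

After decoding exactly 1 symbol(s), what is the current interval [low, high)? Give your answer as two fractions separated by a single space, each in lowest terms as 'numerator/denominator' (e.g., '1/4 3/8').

Step 1: interval [0/1, 1/1), width = 1/1 - 0/1 = 1/1
  'b': [0/1 + 1/1*0/1, 0/1 + 1/1*1/8) = [0/1, 1/8)
  'c': [0/1 + 1/1*1/8, 0/1 + 1/1*3/8) = [1/8, 3/8)
  'f': [0/1 + 1/1*3/8, 0/1 + 1/1*1/1) = [3/8, 1/1) <- contains code 853/2048
  emit 'f', narrow to [3/8, 1/1)

Answer: 3/8 1/1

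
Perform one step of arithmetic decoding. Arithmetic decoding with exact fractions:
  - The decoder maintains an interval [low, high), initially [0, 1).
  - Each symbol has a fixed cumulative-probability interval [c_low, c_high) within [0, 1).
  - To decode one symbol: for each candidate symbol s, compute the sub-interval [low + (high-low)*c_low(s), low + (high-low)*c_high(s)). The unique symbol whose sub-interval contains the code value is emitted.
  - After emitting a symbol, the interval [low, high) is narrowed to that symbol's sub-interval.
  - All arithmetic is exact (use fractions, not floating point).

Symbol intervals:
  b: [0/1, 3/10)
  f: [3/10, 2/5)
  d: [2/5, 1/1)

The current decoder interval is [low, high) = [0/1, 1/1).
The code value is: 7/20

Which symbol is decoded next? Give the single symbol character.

Answer: f

Derivation:
Interval width = high − low = 1/1 − 0/1 = 1/1
Scaled code = (code − low) / width = (7/20 − 0/1) / 1/1 = 7/20
  b: [0/1, 3/10) 
  f: [3/10, 2/5) ← scaled code falls here ✓
  d: [2/5, 1/1) 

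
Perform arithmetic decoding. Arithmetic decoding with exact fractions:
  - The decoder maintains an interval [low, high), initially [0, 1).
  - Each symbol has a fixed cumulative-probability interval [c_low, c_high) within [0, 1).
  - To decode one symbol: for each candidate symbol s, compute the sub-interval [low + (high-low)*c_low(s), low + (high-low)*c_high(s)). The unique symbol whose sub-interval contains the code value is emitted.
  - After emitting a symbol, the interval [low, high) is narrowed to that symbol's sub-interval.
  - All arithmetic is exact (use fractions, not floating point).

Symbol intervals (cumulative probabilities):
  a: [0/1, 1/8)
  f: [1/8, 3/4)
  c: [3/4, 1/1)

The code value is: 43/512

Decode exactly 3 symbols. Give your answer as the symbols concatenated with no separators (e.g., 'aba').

Answer: afc

Derivation:
Step 1: interval [0/1, 1/1), width = 1/1 - 0/1 = 1/1
  'a': [0/1 + 1/1*0/1, 0/1 + 1/1*1/8) = [0/1, 1/8) <- contains code 43/512
  'f': [0/1 + 1/1*1/8, 0/1 + 1/1*3/4) = [1/8, 3/4)
  'c': [0/1 + 1/1*3/4, 0/1 + 1/1*1/1) = [3/4, 1/1)
  emit 'a', narrow to [0/1, 1/8)
Step 2: interval [0/1, 1/8), width = 1/8 - 0/1 = 1/8
  'a': [0/1 + 1/8*0/1, 0/1 + 1/8*1/8) = [0/1, 1/64)
  'f': [0/1 + 1/8*1/8, 0/1 + 1/8*3/4) = [1/64, 3/32) <- contains code 43/512
  'c': [0/1 + 1/8*3/4, 0/1 + 1/8*1/1) = [3/32, 1/8)
  emit 'f', narrow to [1/64, 3/32)
Step 3: interval [1/64, 3/32), width = 3/32 - 1/64 = 5/64
  'a': [1/64 + 5/64*0/1, 1/64 + 5/64*1/8) = [1/64, 13/512)
  'f': [1/64 + 5/64*1/8, 1/64 + 5/64*3/4) = [13/512, 19/256)
  'c': [1/64 + 5/64*3/4, 1/64 + 5/64*1/1) = [19/256, 3/32) <- contains code 43/512
  emit 'c', narrow to [19/256, 3/32)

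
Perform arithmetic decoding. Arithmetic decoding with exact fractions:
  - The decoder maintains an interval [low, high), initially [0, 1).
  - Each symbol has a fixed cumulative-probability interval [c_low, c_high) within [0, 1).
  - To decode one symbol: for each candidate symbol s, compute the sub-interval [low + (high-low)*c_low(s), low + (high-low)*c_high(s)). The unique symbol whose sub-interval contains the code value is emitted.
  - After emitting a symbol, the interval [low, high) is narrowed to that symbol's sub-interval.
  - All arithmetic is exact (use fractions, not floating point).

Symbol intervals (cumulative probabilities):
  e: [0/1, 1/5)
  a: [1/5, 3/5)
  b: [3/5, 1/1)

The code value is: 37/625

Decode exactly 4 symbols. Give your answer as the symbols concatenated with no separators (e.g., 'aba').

Answer: eaae

Derivation:
Step 1: interval [0/1, 1/1), width = 1/1 - 0/1 = 1/1
  'e': [0/1 + 1/1*0/1, 0/1 + 1/1*1/5) = [0/1, 1/5) <- contains code 37/625
  'a': [0/1 + 1/1*1/5, 0/1 + 1/1*3/5) = [1/5, 3/5)
  'b': [0/1 + 1/1*3/5, 0/1 + 1/1*1/1) = [3/5, 1/1)
  emit 'e', narrow to [0/1, 1/5)
Step 2: interval [0/1, 1/5), width = 1/5 - 0/1 = 1/5
  'e': [0/1 + 1/5*0/1, 0/1 + 1/5*1/5) = [0/1, 1/25)
  'a': [0/1 + 1/5*1/5, 0/1 + 1/5*3/5) = [1/25, 3/25) <- contains code 37/625
  'b': [0/1 + 1/5*3/5, 0/1 + 1/5*1/1) = [3/25, 1/5)
  emit 'a', narrow to [1/25, 3/25)
Step 3: interval [1/25, 3/25), width = 3/25 - 1/25 = 2/25
  'e': [1/25 + 2/25*0/1, 1/25 + 2/25*1/5) = [1/25, 7/125)
  'a': [1/25 + 2/25*1/5, 1/25 + 2/25*3/5) = [7/125, 11/125) <- contains code 37/625
  'b': [1/25 + 2/25*3/5, 1/25 + 2/25*1/1) = [11/125, 3/25)
  emit 'a', narrow to [7/125, 11/125)
Step 4: interval [7/125, 11/125), width = 11/125 - 7/125 = 4/125
  'e': [7/125 + 4/125*0/1, 7/125 + 4/125*1/5) = [7/125, 39/625) <- contains code 37/625
  'a': [7/125 + 4/125*1/5, 7/125 + 4/125*3/5) = [39/625, 47/625)
  'b': [7/125 + 4/125*3/5, 7/125 + 4/125*1/1) = [47/625, 11/125)
  emit 'e', narrow to [7/125, 39/625)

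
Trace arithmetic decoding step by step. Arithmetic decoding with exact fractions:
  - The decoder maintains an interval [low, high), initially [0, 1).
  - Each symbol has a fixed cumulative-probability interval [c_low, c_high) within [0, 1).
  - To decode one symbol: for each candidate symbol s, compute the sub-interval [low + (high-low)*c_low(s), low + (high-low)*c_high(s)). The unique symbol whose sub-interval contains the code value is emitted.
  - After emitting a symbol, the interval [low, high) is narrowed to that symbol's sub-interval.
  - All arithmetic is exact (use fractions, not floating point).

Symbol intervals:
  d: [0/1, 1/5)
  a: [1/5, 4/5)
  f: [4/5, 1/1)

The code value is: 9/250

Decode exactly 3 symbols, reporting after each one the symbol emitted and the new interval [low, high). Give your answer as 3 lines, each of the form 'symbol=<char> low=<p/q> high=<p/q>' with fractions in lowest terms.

Answer: symbol=d low=0/1 high=1/5
symbol=d low=0/1 high=1/25
symbol=f low=4/125 high=1/25

Derivation:
Step 1: interval [0/1, 1/1), width = 1/1 - 0/1 = 1/1
  'd': [0/1 + 1/1*0/1, 0/1 + 1/1*1/5) = [0/1, 1/5) <- contains code 9/250
  'a': [0/1 + 1/1*1/5, 0/1 + 1/1*4/5) = [1/5, 4/5)
  'f': [0/1 + 1/1*4/5, 0/1 + 1/1*1/1) = [4/5, 1/1)
  emit 'd', narrow to [0/1, 1/5)
Step 2: interval [0/1, 1/5), width = 1/5 - 0/1 = 1/5
  'd': [0/1 + 1/5*0/1, 0/1 + 1/5*1/5) = [0/1, 1/25) <- contains code 9/250
  'a': [0/1 + 1/5*1/5, 0/1 + 1/5*4/5) = [1/25, 4/25)
  'f': [0/1 + 1/5*4/5, 0/1 + 1/5*1/1) = [4/25, 1/5)
  emit 'd', narrow to [0/1, 1/25)
Step 3: interval [0/1, 1/25), width = 1/25 - 0/1 = 1/25
  'd': [0/1 + 1/25*0/1, 0/1 + 1/25*1/5) = [0/1, 1/125)
  'a': [0/1 + 1/25*1/5, 0/1 + 1/25*4/5) = [1/125, 4/125)
  'f': [0/1 + 1/25*4/5, 0/1 + 1/25*1/1) = [4/125, 1/25) <- contains code 9/250
  emit 'f', narrow to [4/125, 1/25)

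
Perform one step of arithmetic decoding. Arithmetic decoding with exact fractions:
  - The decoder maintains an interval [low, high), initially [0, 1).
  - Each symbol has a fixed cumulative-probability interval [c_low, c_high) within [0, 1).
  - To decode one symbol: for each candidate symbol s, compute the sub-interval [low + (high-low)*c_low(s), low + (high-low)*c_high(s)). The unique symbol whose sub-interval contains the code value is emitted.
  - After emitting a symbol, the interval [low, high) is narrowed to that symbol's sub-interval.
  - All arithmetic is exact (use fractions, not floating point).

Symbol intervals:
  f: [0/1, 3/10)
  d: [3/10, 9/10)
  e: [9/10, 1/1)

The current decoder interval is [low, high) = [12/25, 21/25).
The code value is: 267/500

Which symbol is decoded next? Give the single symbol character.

Answer: f

Derivation:
Interval width = high − low = 21/25 − 12/25 = 9/25
Scaled code = (code − low) / width = (267/500 − 12/25) / 9/25 = 3/20
  f: [0/1, 3/10) ← scaled code falls here ✓
  d: [3/10, 9/10) 
  e: [9/10, 1/1) 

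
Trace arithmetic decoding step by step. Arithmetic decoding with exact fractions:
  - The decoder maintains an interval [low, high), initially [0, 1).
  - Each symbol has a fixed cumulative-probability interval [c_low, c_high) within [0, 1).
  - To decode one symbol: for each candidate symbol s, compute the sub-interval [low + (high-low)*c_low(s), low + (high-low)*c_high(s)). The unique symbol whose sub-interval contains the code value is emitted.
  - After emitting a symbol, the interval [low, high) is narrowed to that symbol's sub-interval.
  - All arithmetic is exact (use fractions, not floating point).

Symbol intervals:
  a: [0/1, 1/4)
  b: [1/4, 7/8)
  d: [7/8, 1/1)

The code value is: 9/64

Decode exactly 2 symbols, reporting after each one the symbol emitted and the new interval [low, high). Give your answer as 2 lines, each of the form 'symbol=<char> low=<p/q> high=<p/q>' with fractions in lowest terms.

Answer: symbol=a low=0/1 high=1/4
symbol=b low=1/16 high=7/32

Derivation:
Step 1: interval [0/1, 1/1), width = 1/1 - 0/1 = 1/1
  'a': [0/1 + 1/1*0/1, 0/1 + 1/1*1/4) = [0/1, 1/4) <- contains code 9/64
  'b': [0/1 + 1/1*1/4, 0/1 + 1/1*7/8) = [1/4, 7/8)
  'd': [0/1 + 1/1*7/8, 0/1 + 1/1*1/1) = [7/8, 1/1)
  emit 'a', narrow to [0/1, 1/4)
Step 2: interval [0/1, 1/4), width = 1/4 - 0/1 = 1/4
  'a': [0/1 + 1/4*0/1, 0/1 + 1/4*1/4) = [0/1, 1/16)
  'b': [0/1 + 1/4*1/4, 0/1 + 1/4*7/8) = [1/16, 7/32) <- contains code 9/64
  'd': [0/1 + 1/4*7/8, 0/1 + 1/4*1/1) = [7/32, 1/4)
  emit 'b', narrow to [1/16, 7/32)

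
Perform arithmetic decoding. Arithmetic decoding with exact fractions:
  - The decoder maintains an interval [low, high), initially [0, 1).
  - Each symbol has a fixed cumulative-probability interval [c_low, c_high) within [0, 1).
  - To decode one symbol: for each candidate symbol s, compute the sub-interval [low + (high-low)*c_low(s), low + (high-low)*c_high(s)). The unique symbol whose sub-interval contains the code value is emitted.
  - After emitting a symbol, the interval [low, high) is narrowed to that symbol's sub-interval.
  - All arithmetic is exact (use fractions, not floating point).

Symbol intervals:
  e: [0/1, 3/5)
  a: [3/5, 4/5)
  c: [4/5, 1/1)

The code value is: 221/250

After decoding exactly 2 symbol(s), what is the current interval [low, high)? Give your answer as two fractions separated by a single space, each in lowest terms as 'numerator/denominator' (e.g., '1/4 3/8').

Step 1: interval [0/1, 1/1), width = 1/1 - 0/1 = 1/1
  'e': [0/1 + 1/1*0/1, 0/1 + 1/1*3/5) = [0/1, 3/5)
  'a': [0/1 + 1/1*3/5, 0/1 + 1/1*4/5) = [3/5, 4/5)
  'c': [0/1 + 1/1*4/5, 0/1 + 1/1*1/1) = [4/5, 1/1) <- contains code 221/250
  emit 'c', narrow to [4/5, 1/1)
Step 2: interval [4/5, 1/1), width = 1/1 - 4/5 = 1/5
  'e': [4/5 + 1/5*0/1, 4/5 + 1/5*3/5) = [4/5, 23/25) <- contains code 221/250
  'a': [4/5 + 1/5*3/5, 4/5 + 1/5*4/5) = [23/25, 24/25)
  'c': [4/5 + 1/5*4/5, 4/5 + 1/5*1/1) = [24/25, 1/1)
  emit 'e', narrow to [4/5, 23/25)

Answer: 4/5 23/25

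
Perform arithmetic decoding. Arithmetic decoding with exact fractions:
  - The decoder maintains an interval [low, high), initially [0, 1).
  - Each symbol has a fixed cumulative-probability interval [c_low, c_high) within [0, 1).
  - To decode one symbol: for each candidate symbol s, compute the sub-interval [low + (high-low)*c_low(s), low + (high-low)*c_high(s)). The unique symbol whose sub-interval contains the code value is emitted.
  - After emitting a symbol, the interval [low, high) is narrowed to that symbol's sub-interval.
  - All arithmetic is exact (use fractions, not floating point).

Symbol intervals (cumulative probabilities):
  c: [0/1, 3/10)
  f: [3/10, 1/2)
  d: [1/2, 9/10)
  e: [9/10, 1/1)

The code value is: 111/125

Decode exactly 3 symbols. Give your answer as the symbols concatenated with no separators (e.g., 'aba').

Answer: ded

Derivation:
Step 1: interval [0/1, 1/1), width = 1/1 - 0/1 = 1/1
  'c': [0/1 + 1/1*0/1, 0/1 + 1/1*3/10) = [0/1, 3/10)
  'f': [0/1 + 1/1*3/10, 0/1 + 1/1*1/2) = [3/10, 1/2)
  'd': [0/1 + 1/1*1/2, 0/1 + 1/1*9/10) = [1/2, 9/10) <- contains code 111/125
  'e': [0/1 + 1/1*9/10, 0/1 + 1/1*1/1) = [9/10, 1/1)
  emit 'd', narrow to [1/2, 9/10)
Step 2: interval [1/2, 9/10), width = 9/10 - 1/2 = 2/5
  'c': [1/2 + 2/5*0/1, 1/2 + 2/5*3/10) = [1/2, 31/50)
  'f': [1/2 + 2/5*3/10, 1/2 + 2/5*1/2) = [31/50, 7/10)
  'd': [1/2 + 2/5*1/2, 1/2 + 2/5*9/10) = [7/10, 43/50)
  'e': [1/2 + 2/5*9/10, 1/2 + 2/5*1/1) = [43/50, 9/10) <- contains code 111/125
  emit 'e', narrow to [43/50, 9/10)
Step 3: interval [43/50, 9/10), width = 9/10 - 43/50 = 1/25
  'c': [43/50 + 1/25*0/1, 43/50 + 1/25*3/10) = [43/50, 109/125)
  'f': [43/50 + 1/25*3/10, 43/50 + 1/25*1/2) = [109/125, 22/25)
  'd': [43/50 + 1/25*1/2, 43/50 + 1/25*9/10) = [22/25, 112/125) <- contains code 111/125
  'e': [43/50 + 1/25*9/10, 43/50 + 1/25*1/1) = [112/125, 9/10)
  emit 'd', narrow to [22/25, 112/125)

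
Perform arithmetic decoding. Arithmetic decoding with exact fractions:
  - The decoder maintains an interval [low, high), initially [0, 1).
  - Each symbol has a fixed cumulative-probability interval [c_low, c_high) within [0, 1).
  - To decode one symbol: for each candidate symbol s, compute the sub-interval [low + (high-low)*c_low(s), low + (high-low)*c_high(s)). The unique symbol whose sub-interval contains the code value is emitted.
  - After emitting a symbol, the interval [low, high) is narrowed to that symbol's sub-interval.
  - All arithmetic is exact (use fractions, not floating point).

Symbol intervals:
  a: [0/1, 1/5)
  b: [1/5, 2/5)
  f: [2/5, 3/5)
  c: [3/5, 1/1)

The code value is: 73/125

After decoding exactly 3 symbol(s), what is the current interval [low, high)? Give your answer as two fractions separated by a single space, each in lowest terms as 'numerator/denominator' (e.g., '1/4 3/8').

Answer: 71/125 3/5

Derivation:
Step 1: interval [0/1, 1/1), width = 1/1 - 0/1 = 1/1
  'a': [0/1 + 1/1*0/1, 0/1 + 1/1*1/5) = [0/1, 1/5)
  'b': [0/1 + 1/1*1/5, 0/1 + 1/1*2/5) = [1/5, 2/5)
  'f': [0/1 + 1/1*2/5, 0/1 + 1/1*3/5) = [2/5, 3/5) <- contains code 73/125
  'c': [0/1 + 1/1*3/5, 0/1 + 1/1*1/1) = [3/5, 1/1)
  emit 'f', narrow to [2/5, 3/5)
Step 2: interval [2/5, 3/5), width = 3/5 - 2/5 = 1/5
  'a': [2/5 + 1/5*0/1, 2/5 + 1/5*1/5) = [2/5, 11/25)
  'b': [2/5 + 1/5*1/5, 2/5 + 1/5*2/5) = [11/25, 12/25)
  'f': [2/5 + 1/5*2/5, 2/5 + 1/5*3/5) = [12/25, 13/25)
  'c': [2/5 + 1/5*3/5, 2/5 + 1/5*1/1) = [13/25, 3/5) <- contains code 73/125
  emit 'c', narrow to [13/25, 3/5)
Step 3: interval [13/25, 3/5), width = 3/5 - 13/25 = 2/25
  'a': [13/25 + 2/25*0/1, 13/25 + 2/25*1/5) = [13/25, 67/125)
  'b': [13/25 + 2/25*1/5, 13/25 + 2/25*2/5) = [67/125, 69/125)
  'f': [13/25 + 2/25*2/5, 13/25 + 2/25*3/5) = [69/125, 71/125)
  'c': [13/25 + 2/25*3/5, 13/25 + 2/25*1/1) = [71/125, 3/5) <- contains code 73/125
  emit 'c', narrow to [71/125, 3/5)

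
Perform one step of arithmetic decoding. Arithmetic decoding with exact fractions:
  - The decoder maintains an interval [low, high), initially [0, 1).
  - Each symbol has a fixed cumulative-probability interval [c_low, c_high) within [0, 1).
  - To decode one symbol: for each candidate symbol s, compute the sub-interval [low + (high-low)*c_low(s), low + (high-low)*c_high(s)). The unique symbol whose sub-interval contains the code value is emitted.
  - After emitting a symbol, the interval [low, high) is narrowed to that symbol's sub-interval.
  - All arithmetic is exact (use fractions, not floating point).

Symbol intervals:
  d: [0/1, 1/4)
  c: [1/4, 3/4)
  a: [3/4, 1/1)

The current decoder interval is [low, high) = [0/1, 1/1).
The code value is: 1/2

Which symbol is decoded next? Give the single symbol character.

Answer: c

Derivation:
Interval width = high − low = 1/1 − 0/1 = 1/1
Scaled code = (code − low) / width = (1/2 − 0/1) / 1/1 = 1/2
  d: [0/1, 1/4) 
  c: [1/4, 3/4) ← scaled code falls here ✓
  a: [3/4, 1/1) 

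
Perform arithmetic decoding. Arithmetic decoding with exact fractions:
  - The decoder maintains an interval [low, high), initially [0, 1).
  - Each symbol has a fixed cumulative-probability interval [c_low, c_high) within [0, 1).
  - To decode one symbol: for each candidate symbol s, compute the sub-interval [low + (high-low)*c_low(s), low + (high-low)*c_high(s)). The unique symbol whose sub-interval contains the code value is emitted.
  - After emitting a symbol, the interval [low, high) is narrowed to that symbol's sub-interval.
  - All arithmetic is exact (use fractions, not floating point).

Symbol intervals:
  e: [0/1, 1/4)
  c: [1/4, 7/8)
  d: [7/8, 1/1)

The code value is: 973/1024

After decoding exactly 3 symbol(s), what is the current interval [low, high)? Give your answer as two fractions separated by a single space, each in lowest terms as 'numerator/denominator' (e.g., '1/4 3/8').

Answer: 237/256 499/512

Derivation:
Step 1: interval [0/1, 1/1), width = 1/1 - 0/1 = 1/1
  'e': [0/1 + 1/1*0/1, 0/1 + 1/1*1/4) = [0/1, 1/4)
  'c': [0/1 + 1/1*1/4, 0/1 + 1/1*7/8) = [1/4, 7/8)
  'd': [0/1 + 1/1*7/8, 0/1 + 1/1*1/1) = [7/8, 1/1) <- contains code 973/1024
  emit 'd', narrow to [7/8, 1/1)
Step 2: interval [7/8, 1/1), width = 1/1 - 7/8 = 1/8
  'e': [7/8 + 1/8*0/1, 7/8 + 1/8*1/4) = [7/8, 29/32)
  'c': [7/8 + 1/8*1/4, 7/8 + 1/8*7/8) = [29/32, 63/64) <- contains code 973/1024
  'd': [7/8 + 1/8*7/8, 7/8 + 1/8*1/1) = [63/64, 1/1)
  emit 'c', narrow to [29/32, 63/64)
Step 3: interval [29/32, 63/64), width = 63/64 - 29/32 = 5/64
  'e': [29/32 + 5/64*0/1, 29/32 + 5/64*1/4) = [29/32, 237/256)
  'c': [29/32 + 5/64*1/4, 29/32 + 5/64*7/8) = [237/256, 499/512) <- contains code 973/1024
  'd': [29/32 + 5/64*7/8, 29/32 + 5/64*1/1) = [499/512, 63/64)
  emit 'c', narrow to [237/256, 499/512)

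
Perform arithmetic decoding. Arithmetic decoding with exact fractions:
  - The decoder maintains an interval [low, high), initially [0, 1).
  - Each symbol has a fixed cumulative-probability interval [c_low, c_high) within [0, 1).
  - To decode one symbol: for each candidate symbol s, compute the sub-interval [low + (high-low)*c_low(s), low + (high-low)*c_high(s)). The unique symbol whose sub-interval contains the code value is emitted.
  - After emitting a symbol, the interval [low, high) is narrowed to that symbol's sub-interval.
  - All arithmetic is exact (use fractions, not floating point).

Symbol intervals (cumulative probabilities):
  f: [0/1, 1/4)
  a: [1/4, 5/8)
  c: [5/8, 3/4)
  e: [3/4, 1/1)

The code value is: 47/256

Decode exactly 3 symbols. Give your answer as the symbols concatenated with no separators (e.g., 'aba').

Step 1: interval [0/1, 1/1), width = 1/1 - 0/1 = 1/1
  'f': [0/1 + 1/1*0/1, 0/1 + 1/1*1/4) = [0/1, 1/4) <- contains code 47/256
  'a': [0/1 + 1/1*1/4, 0/1 + 1/1*5/8) = [1/4, 5/8)
  'c': [0/1 + 1/1*5/8, 0/1 + 1/1*3/4) = [5/8, 3/4)
  'e': [0/1 + 1/1*3/4, 0/1 + 1/1*1/1) = [3/4, 1/1)
  emit 'f', narrow to [0/1, 1/4)
Step 2: interval [0/1, 1/4), width = 1/4 - 0/1 = 1/4
  'f': [0/1 + 1/4*0/1, 0/1 + 1/4*1/4) = [0/1, 1/16)
  'a': [0/1 + 1/4*1/4, 0/1 + 1/4*5/8) = [1/16, 5/32)
  'c': [0/1 + 1/4*5/8, 0/1 + 1/4*3/4) = [5/32, 3/16) <- contains code 47/256
  'e': [0/1 + 1/4*3/4, 0/1 + 1/4*1/1) = [3/16, 1/4)
  emit 'c', narrow to [5/32, 3/16)
Step 3: interval [5/32, 3/16), width = 3/16 - 5/32 = 1/32
  'f': [5/32 + 1/32*0/1, 5/32 + 1/32*1/4) = [5/32, 21/128)
  'a': [5/32 + 1/32*1/4, 5/32 + 1/32*5/8) = [21/128, 45/256)
  'c': [5/32 + 1/32*5/8, 5/32 + 1/32*3/4) = [45/256, 23/128)
  'e': [5/32 + 1/32*3/4, 5/32 + 1/32*1/1) = [23/128, 3/16) <- contains code 47/256
  emit 'e', narrow to [23/128, 3/16)

Answer: fce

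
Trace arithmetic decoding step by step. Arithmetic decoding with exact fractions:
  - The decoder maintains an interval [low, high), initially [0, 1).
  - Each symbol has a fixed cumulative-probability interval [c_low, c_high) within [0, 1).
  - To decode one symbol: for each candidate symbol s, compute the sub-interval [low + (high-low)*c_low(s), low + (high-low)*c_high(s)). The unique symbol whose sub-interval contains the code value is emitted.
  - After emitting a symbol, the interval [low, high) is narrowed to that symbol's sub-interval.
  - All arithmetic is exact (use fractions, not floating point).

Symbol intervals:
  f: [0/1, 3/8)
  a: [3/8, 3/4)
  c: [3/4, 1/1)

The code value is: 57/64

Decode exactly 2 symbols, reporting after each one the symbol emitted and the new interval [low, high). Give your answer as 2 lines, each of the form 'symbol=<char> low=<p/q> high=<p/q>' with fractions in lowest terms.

Step 1: interval [0/1, 1/1), width = 1/1 - 0/1 = 1/1
  'f': [0/1 + 1/1*0/1, 0/1 + 1/1*3/8) = [0/1, 3/8)
  'a': [0/1 + 1/1*3/8, 0/1 + 1/1*3/4) = [3/8, 3/4)
  'c': [0/1 + 1/1*3/4, 0/1 + 1/1*1/1) = [3/4, 1/1) <- contains code 57/64
  emit 'c', narrow to [3/4, 1/1)
Step 2: interval [3/4, 1/1), width = 1/1 - 3/4 = 1/4
  'f': [3/4 + 1/4*0/1, 3/4 + 1/4*3/8) = [3/4, 27/32)
  'a': [3/4 + 1/4*3/8, 3/4 + 1/4*3/4) = [27/32, 15/16) <- contains code 57/64
  'c': [3/4 + 1/4*3/4, 3/4 + 1/4*1/1) = [15/16, 1/1)
  emit 'a', narrow to [27/32, 15/16)

Answer: symbol=c low=3/4 high=1/1
symbol=a low=27/32 high=15/16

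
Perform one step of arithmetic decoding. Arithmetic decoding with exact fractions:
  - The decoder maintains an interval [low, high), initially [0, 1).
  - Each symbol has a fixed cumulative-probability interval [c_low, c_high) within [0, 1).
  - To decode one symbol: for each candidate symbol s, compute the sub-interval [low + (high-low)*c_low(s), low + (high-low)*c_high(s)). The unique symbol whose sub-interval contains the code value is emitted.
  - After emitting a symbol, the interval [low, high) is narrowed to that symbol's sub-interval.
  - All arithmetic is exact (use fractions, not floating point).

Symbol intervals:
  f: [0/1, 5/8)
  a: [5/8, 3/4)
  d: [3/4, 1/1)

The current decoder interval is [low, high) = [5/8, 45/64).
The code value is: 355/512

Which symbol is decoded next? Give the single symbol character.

Answer: d

Derivation:
Interval width = high − low = 45/64 − 5/8 = 5/64
Scaled code = (code − low) / width = (355/512 − 5/8) / 5/64 = 7/8
  f: [0/1, 5/8) 
  a: [5/8, 3/4) 
  d: [3/4, 1/1) ← scaled code falls here ✓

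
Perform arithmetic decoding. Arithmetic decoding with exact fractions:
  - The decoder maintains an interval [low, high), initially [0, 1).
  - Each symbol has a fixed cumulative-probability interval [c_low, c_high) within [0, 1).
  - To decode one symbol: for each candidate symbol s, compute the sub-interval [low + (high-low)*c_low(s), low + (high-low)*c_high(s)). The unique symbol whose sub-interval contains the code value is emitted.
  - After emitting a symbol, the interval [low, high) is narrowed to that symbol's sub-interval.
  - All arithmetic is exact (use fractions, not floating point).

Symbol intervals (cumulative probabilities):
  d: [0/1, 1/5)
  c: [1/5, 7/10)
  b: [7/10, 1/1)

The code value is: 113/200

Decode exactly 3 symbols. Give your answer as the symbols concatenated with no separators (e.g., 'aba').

Answer: cbd

Derivation:
Step 1: interval [0/1, 1/1), width = 1/1 - 0/1 = 1/1
  'd': [0/1 + 1/1*0/1, 0/1 + 1/1*1/5) = [0/1, 1/5)
  'c': [0/1 + 1/1*1/5, 0/1 + 1/1*7/10) = [1/5, 7/10) <- contains code 113/200
  'b': [0/1 + 1/1*7/10, 0/1 + 1/1*1/1) = [7/10, 1/1)
  emit 'c', narrow to [1/5, 7/10)
Step 2: interval [1/5, 7/10), width = 7/10 - 1/5 = 1/2
  'd': [1/5 + 1/2*0/1, 1/5 + 1/2*1/5) = [1/5, 3/10)
  'c': [1/5 + 1/2*1/5, 1/5 + 1/2*7/10) = [3/10, 11/20)
  'b': [1/5 + 1/2*7/10, 1/5 + 1/2*1/1) = [11/20, 7/10) <- contains code 113/200
  emit 'b', narrow to [11/20, 7/10)
Step 3: interval [11/20, 7/10), width = 7/10 - 11/20 = 3/20
  'd': [11/20 + 3/20*0/1, 11/20 + 3/20*1/5) = [11/20, 29/50) <- contains code 113/200
  'c': [11/20 + 3/20*1/5, 11/20 + 3/20*7/10) = [29/50, 131/200)
  'b': [11/20 + 3/20*7/10, 11/20 + 3/20*1/1) = [131/200, 7/10)
  emit 'd', narrow to [11/20, 29/50)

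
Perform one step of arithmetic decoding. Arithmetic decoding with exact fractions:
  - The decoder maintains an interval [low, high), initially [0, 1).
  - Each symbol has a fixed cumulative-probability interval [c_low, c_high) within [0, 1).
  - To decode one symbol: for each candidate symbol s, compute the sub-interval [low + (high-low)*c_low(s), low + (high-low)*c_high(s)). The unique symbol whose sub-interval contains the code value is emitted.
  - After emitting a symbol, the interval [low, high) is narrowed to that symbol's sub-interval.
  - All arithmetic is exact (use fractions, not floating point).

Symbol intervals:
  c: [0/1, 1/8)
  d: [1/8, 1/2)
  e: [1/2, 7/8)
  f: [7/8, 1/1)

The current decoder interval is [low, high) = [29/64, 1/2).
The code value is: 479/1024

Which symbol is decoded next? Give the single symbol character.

Answer: d

Derivation:
Interval width = high − low = 1/2 − 29/64 = 3/64
Scaled code = (code − low) / width = (479/1024 − 29/64) / 3/64 = 5/16
  c: [0/1, 1/8) 
  d: [1/8, 1/2) ← scaled code falls here ✓
  e: [1/2, 7/8) 
  f: [7/8, 1/1) 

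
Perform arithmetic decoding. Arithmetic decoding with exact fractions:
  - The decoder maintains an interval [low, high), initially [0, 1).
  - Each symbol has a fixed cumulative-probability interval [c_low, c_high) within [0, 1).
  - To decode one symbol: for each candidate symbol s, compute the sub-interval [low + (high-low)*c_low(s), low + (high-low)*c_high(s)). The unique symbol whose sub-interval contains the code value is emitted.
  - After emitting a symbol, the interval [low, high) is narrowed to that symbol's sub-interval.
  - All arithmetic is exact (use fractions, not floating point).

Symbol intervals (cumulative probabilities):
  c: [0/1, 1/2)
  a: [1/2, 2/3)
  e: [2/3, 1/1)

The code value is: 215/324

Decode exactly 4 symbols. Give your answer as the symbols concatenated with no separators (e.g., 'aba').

Step 1: interval [0/1, 1/1), width = 1/1 - 0/1 = 1/1
  'c': [0/1 + 1/1*0/1, 0/1 + 1/1*1/2) = [0/1, 1/2)
  'a': [0/1 + 1/1*1/2, 0/1 + 1/1*2/3) = [1/2, 2/3) <- contains code 215/324
  'e': [0/1 + 1/1*2/3, 0/1 + 1/1*1/1) = [2/3, 1/1)
  emit 'a', narrow to [1/2, 2/3)
Step 2: interval [1/2, 2/3), width = 2/3 - 1/2 = 1/6
  'c': [1/2 + 1/6*0/1, 1/2 + 1/6*1/2) = [1/2, 7/12)
  'a': [1/2 + 1/6*1/2, 1/2 + 1/6*2/3) = [7/12, 11/18)
  'e': [1/2 + 1/6*2/3, 1/2 + 1/6*1/1) = [11/18, 2/3) <- contains code 215/324
  emit 'e', narrow to [11/18, 2/3)
Step 3: interval [11/18, 2/3), width = 2/3 - 11/18 = 1/18
  'c': [11/18 + 1/18*0/1, 11/18 + 1/18*1/2) = [11/18, 23/36)
  'a': [11/18 + 1/18*1/2, 11/18 + 1/18*2/3) = [23/36, 35/54)
  'e': [11/18 + 1/18*2/3, 11/18 + 1/18*1/1) = [35/54, 2/3) <- contains code 215/324
  emit 'e', narrow to [35/54, 2/3)
Step 4: interval [35/54, 2/3), width = 2/3 - 35/54 = 1/54
  'c': [35/54 + 1/54*0/1, 35/54 + 1/54*1/2) = [35/54, 71/108)
  'a': [35/54 + 1/54*1/2, 35/54 + 1/54*2/3) = [71/108, 107/162)
  'e': [35/54 + 1/54*2/3, 35/54 + 1/54*1/1) = [107/162, 2/3) <- contains code 215/324
  emit 'e', narrow to [107/162, 2/3)

Answer: aeee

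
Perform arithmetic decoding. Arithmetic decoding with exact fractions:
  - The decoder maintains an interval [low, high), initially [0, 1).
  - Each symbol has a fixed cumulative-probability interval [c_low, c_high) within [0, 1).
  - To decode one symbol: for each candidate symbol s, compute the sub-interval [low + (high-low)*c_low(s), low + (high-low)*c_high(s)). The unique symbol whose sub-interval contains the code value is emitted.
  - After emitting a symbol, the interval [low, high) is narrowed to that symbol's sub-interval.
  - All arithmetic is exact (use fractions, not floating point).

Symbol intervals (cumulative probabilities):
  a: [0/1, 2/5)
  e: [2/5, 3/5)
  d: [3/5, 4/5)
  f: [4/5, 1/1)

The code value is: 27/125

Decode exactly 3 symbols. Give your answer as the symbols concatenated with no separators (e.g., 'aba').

Answer: aed

Derivation:
Step 1: interval [0/1, 1/1), width = 1/1 - 0/1 = 1/1
  'a': [0/1 + 1/1*0/1, 0/1 + 1/1*2/5) = [0/1, 2/5) <- contains code 27/125
  'e': [0/1 + 1/1*2/5, 0/1 + 1/1*3/5) = [2/5, 3/5)
  'd': [0/1 + 1/1*3/5, 0/1 + 1/1*4/5) = [3/5, 4/5)
  'f': [0/1 + 1/1*4/5, 0/1 + 1/1*1/1) = [4/5, 1/1)
  emit 'a', narrow to [0/1, 2/5)
Step 2: interval [0/1, 2/5), width = 2/5 - 0/1 = 2/5
  'a': [0/1 + 2/5*0/1, 0/1 + 2/5*2/5) = [0/1, 4/25)
  'e': [0/1 + 2/5*2/5, 0/1 + 2/5*3/5) = [4/25, 6/25) <- contains code 27/125
  'd': [0/1 + 2/5*3/5, 0/1 + 2/5*4/5) = [6/25, 8/25)
  'f': [0/1 + 2/5*4/5, 0/1 + 2/5*1/1) = [8/25, 2/5)
  emit 'e', narrow to [4/25, 6/25)
Step 3: interval [4/25, 6/25), width = 6/25 - 4/25 = 2/25
  'a': [4/25 + 2/25*0/1, 4/25 + 2/25*2/5) = [4/25, 24/125)
  'e': [4/25 + 2/25*2/5, 4/25 + 2/25*3/5) = [24/125, 26/125)
  'd': [4/25 + 2/25*3/5, 4/25 + 2/25*4/5) = [26/125, 28/125) <- contains code 27/125
  'f': [4/25 + 2/25*4/5, 4/25 + 2/25*1/1) = [28/125, 6/25)
  emit 'd', narrow to [26/125, 28/125)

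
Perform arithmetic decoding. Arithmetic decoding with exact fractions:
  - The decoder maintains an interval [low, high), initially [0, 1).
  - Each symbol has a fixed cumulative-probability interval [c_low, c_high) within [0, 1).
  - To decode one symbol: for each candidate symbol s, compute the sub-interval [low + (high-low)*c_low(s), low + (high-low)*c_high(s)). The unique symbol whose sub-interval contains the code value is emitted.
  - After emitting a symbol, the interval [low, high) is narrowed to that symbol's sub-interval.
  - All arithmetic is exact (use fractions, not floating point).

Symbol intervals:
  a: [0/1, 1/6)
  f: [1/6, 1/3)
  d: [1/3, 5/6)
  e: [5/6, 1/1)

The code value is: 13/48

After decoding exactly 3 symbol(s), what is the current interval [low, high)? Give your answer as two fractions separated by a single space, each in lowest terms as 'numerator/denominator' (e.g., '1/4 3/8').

Answer: 1/4 7/24

Derivation:
Step 1: interval [0/1, 1/1), width = 1/1 - 0/1 = 1/1
  'a': [0/1 + 1/1*0/1, 0/1 + 1/1*1/6) = [0/1, 1/6)
  'f': [0/1 + 1/1*1/6, 0/1 + 1/1*1/3) = [1/6, 1/3) <- contains code 13/48
  'd': [0/1 + 1/1*1/3, 0/1 + 1/1*5/6) = [1/3, 5/6)
  'e': [0/1 + 1/1*5/6, 0/1 + 1/1*1/1) = [5/6, 1/1)
  emit 'f', narrow to [1/6, 1/3)
Step 2: interval [1/6, 1/3), width = 1/3 - 1/6 = 1/6
  'a': [1/6 + 1/6*0/1, 1/6 + 1/6*1/6) = [1/6, 7/36)
  'f': [1/6 + 1/6*1/6, 1/6 + 1/6*1/3) = [7/36, 2/9)
  'd': [1/6 + 1/6*1/3, 1/6 + 1/6*5/6) = [2/9, 11/36) <- contains code 13/48
  'e': [1/6 + 1/6*5/6, 1/6 + 1/6*1/1) = [11/36, 1/3)
  emit 'd', narrow to [2/9, 11/36)
Step 3: interval [2/9, 11/36), width = 11/36 - 2/9 = 1/12
  'a': [2/9 + 1/12*0/1, 2/9 + 1/12*1/6) = [2/9, 17/72)
  'f': [2/9 + 1/12*1/6, 2/9 + 1/12*1/3) = [17/72, 1/4)
  'd': [2/9 + 1/12*1/3, 2/9 + 1/12*5/6) = [1/4, 7/24) <- contains code 13/48
  'e': [2/9 + 1/12*5/6, 2/9 + 1/12*1/1) = [7/24, 11/36)
  emit 'd', narrow to [1/4, 7/24)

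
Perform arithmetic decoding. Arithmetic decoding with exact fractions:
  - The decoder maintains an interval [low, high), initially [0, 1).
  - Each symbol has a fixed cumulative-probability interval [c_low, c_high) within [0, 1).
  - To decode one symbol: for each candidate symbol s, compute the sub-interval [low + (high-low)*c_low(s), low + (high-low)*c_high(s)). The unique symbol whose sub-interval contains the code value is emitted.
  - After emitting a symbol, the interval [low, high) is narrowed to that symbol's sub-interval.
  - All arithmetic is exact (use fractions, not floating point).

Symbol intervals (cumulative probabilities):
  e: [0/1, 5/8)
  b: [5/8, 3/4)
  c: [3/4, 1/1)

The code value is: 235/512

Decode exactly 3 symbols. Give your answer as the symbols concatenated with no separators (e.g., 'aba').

Step 1: interval [0/1, 1/1), width = 1/1 - 0/1 = 1/1
  'e': [0/1 + 1/1*0/1, 0/1 + 1/1*5/8) = [0/1, 5/8) <- contains code 235/512
  'b': [0/1 + 1/1*5/8, 0/1 + 1/1*3/4) = [5/8, 3/4)
  'c': [0/1 + 1/1*3/4, 0/1 + 1/1*1/1) = [3/4, 1/1)
  emit 'e', narrow to [0/1, 5/8)
Step 2: interval [0/1, 5/8), width = 5/8 - 0/1 = 5/8
  'e': [0/1 + 5/8*0/1, 0/1 + 5/8*5/8) = [0/1, 25/64)
  'b': [0/1 + 5/8*5/8, 0/1 + 5/8*3/4) = [25/64, 15/32) <- contains code 235/512
  'c': [0/1 + 5/8*3/4, 0/1 + 5/8*1/1) = [15/32, 5/8)
  emit 'b', narrow to [25/64, 15/32)
Step 3: interval [25/64, 15/32), width = 15/32 - 25/64 = 5/64
  'e': [25/64 + 5/64*0/1, 25/64 + 5/64*5/8) = [25/64, 225/512)
  'b': [25/64 + 5/64*5/8, 25/64 + 5/64*3/4) = [225/512, 115/256)
  'c': [25/64 + 5/64*3/4, 25/64 + 5/64*1/1) = [115/256, 15/32) <- contains code 235/512
  emit 'c', narrow to [115/256, 15/32)

Answer: ebc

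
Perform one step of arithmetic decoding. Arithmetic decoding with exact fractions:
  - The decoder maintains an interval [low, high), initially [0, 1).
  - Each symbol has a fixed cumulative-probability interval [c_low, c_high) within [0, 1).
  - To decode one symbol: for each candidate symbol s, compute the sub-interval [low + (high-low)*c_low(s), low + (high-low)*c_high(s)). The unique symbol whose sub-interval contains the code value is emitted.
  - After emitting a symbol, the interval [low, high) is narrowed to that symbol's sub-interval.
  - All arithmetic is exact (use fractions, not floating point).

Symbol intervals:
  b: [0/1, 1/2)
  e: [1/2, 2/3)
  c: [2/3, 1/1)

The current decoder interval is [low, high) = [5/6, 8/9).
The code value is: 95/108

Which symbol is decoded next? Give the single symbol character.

Answer: c

Derivation:
Interval width = high − low = 8/9 − 5/6 = 1/18
Scaled code = (code − low) / width = (95/108 − 5/6) / 1/18 = 5/6
  b: [0/1, 1/2) 
  e: [1/2, 2/3) 
  c: [2/3, 1/1) ← scaled code falls here ✓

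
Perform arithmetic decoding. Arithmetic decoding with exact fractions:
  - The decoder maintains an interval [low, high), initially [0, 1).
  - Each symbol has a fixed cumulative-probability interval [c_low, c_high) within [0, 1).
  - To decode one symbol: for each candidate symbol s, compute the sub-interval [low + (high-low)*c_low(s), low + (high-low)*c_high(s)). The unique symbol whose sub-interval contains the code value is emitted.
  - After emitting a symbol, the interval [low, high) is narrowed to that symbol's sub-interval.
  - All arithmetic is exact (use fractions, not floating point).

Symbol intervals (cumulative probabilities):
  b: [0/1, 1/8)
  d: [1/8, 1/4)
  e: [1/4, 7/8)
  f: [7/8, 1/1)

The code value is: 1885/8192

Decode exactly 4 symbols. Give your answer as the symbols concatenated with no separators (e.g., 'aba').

Step 1: interval [0/1, 1/1), width = 1/1 - 0/1 = 1/1
  'b': [0/1 + 1/1*0/1, 0/1 + 1/1*1/8) = [0/1, 1/8)
  'd': [0/1 + 1/1*1/8, 0/1 + 1/1*1/4) = [1/8, 1/4) <- contains code 1885/8192
  'e': [0/1 + 1/1*1/4, 0/1 + 1/1*7/8) = [1/4, 7/8)
  'f': [0/1 + 1/1*7/8, 0/1 + 1/1*1/1) = [7/8, 1/1)
  emit 'd', narrow to [1/8, 1/4)
Step 2: interval [1/8, 1/4), width = 1/4 - 1/8 = 1/8
  'b': [1/8 + 1/8*0/1, 1/8 + 1/8*1/8) = [1/8, 9/64)
  'd': [1/8 + 1/8*1/8, 1/8 + 1/8*1/4) = [9/64, 5/32)
  'e': [1/8 + 1/8*1/4, 1/8 + 1/8*7/8) = [5/32, 15/64) <- contains code 1885/8192
  'f': [1/8 + 1/8*7/8, 1/8 + 1/8*1/1) = [15/64, 1/4)
  emit 'e', narrow to [5/32, 15/64)
Step 3: interval [5/32, 15/64), width = 15/64 - 5/32 = 5/64
  'b': [5/32 + 5/64*0/1, 5/32 + 5/64*1/8) = [5/32, 85/512)
  'd': [5/32 + 5/64*1/8, 5/32 + 5/64*1/4) = [85/512, 45/256)
  'e': [5/32 + 5/64*1/4, 5/32 + 5/64*7/8) = [45/256, 115/512)
  'f': [5/32 + 5/64*7/8, 5/32 + 5/64*1/1) = [115/512, 15/64) <- contains code 1885/8192
  emit 'f', narrow to [115/512, 15/64)
Step 4: interval [115/512, 15/64), width = 15/64 - 115/512 = 5/512
  'b': [115/512 + 5/512*0/1, 115/512 + 5/512*1/8) = [115/512, 925/4096)
  'd': [115/512 + 5/512*1/8, 115/512 + 5/512*1/4) = [925/4096, 465/2048)
  'e': [115/512 + 5/512*1/4, 115/512 + 5/512*7/8) = [465/2048, 955/4096) <- contains code 1885/8192
  'f': [115/512 + 5/512*7/8, 115/512 + 5/512*1/1) = [955/4096, 15/64)
  emit 'e', narrow to [465/2048, 955/4096)

Answer: defe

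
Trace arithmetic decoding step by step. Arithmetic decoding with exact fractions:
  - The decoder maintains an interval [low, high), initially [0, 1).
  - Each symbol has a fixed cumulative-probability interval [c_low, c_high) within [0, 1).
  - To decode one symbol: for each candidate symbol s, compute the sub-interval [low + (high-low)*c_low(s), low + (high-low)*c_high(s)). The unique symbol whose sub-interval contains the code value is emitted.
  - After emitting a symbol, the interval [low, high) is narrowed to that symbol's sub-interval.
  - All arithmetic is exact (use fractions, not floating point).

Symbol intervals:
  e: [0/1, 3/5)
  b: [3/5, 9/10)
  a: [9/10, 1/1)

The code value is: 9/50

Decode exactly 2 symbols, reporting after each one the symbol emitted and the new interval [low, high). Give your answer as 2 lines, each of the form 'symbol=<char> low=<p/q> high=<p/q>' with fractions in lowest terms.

Step 1: interval [0/1, 1/1), width = 1/1 - 0/1 = 1/1
  'e': [0/1 + 1/1*0/1, 0/1 + 1/1*3/5) = [0/1, 3/5) <- contains code 9/50
  'b': [0/1 + 1/1*3/5, 0/1 + 1/1*9/10) = [3/5, 9/10)
  'a': [0/1 + 1/1*9/10, 0/1 + 1/1*1/1) = [9/10, 1/1)
  emit 'e', narrow to [0/1, 3/5)
Step 2: interval [0/1, 3/5), width = 3/5 - 0/1 = 3/5
  'e': [0/1 + 3/5*0/1, 0/1 + 3/5*3/5) = [0/1, 9/25) <- contains code 9/50
  'b': [0/1 + 3/5*3/5, 0/1 + 3/5*9/10) = [9/25, 27/50)
  'a': [0/1 + 3/5*9/10, 0/1 + 3/5*1/1) = [27/50, 3/5)
  emit 'e', narrow to [0/1, 9/25)

Answer: symbol=e low=0/1 high=3/5
symbol=e low=0/1 high=9/25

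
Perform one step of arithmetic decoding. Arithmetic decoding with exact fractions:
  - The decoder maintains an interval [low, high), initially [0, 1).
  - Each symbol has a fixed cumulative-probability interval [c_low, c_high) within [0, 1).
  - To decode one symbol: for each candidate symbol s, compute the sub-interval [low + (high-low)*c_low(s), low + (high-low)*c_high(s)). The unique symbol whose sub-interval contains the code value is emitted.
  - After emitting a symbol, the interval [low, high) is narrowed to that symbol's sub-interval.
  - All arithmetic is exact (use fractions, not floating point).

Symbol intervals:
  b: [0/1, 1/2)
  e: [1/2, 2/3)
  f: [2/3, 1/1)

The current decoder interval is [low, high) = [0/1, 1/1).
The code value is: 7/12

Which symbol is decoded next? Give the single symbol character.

Interval width = high − low = 1/1 − 0/1 = 1/1
Scaled code = (code − low) / width = (7/12 − 0/1) / 1/1 = 7/12
  b: [0/1, 1/2) 
  e: [1/2, 2/3) ← scaled code falls here ✓
  f: [2/3, 1/1) 

Answer: e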